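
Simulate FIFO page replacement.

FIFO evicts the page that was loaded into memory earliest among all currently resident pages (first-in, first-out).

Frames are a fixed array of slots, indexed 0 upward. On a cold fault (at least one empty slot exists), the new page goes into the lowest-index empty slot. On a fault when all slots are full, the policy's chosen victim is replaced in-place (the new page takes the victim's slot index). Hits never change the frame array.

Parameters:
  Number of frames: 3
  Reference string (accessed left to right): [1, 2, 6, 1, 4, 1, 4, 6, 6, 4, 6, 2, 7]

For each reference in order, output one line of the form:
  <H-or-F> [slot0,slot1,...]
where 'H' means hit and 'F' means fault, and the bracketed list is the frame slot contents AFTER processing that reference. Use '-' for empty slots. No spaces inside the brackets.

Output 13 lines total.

F [1,-,-]
F [1,2,-]
F [1,2,6]
H [1,2,6]
F [4,2,6]
F [4,1,6]
H [4,1,6]
H [4,1,6]
H [4,1,6]
H [4,1,6]
H [4,1,6]
F [4,1,2]
F [7,1,2]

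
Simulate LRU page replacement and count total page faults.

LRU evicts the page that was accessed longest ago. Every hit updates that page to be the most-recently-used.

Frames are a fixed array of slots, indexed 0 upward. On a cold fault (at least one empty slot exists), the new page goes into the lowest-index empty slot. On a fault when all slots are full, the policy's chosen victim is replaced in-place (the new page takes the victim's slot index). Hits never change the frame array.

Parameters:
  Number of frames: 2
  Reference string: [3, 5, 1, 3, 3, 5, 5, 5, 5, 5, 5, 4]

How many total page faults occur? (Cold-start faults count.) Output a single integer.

Answer: 6

Derivation:
Step 0: ref 3 → FAULT, frames=[3,-]
Step 1: ref 5 → FAULT, frames=[3,5]
Step 2: ref 1 → FAULT (evict 3), frames=[1,5]
Step 3: ref 3 → FAULT (evict 5), frames=[1,3]
Step 4: ref 3 → HIT, frames=[1,3]
Step 5: ref 5 → FAULT (evict 1), frames=[5,3]
Step 6: ref 5 → HIT, frames=[5,3]
Step 7: ref 5 → HIT, frames=[5,3]
Step 8: ref 5 → HIT, frames=[5,3]
Step 9: ref 5 → HIT, frames=[5,3]
Step 10: ref 5 → HIT, frames=[5,3]
Step 11: ref 4 → FAULT (evict 3), frames=[5,4]
Total faults: 6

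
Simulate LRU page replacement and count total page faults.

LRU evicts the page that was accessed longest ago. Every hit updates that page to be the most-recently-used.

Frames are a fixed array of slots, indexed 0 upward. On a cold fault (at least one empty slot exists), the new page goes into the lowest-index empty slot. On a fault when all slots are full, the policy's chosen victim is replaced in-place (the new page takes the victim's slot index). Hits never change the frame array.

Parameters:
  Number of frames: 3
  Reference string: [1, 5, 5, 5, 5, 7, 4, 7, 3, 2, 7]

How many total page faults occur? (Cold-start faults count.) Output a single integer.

Answer: 6

Derivation:
Step 0: ref 1 → FAULT, frames=[1,-,-]
Step 1: ref 5 → FAULT, frames=[1,5,-]
Step 2: ref 5 → HIT, frames=[1,5,-]
Step 3: ref 5 → HIT, frames=[1,5,-]
Step 4: ref 5 → HIT, frames=[1,5,-]
Step 5: ref 7 → FAULT, frames=[1,5,7]
Step 6: ref 4 → FAULT (evict 1), frames=[4,5,7]
Step 7: ref 7 → HIT, frames=[4,5,7]
Step 8: ref 3 → FAULT (evict 5), frames=[4,3,7]
Step 9: ref 2 → FAULT (evict 4), frames=[2,3,7]
Step 10: ref 7 → HIT, frames=[2,3,7]
Total faults: 6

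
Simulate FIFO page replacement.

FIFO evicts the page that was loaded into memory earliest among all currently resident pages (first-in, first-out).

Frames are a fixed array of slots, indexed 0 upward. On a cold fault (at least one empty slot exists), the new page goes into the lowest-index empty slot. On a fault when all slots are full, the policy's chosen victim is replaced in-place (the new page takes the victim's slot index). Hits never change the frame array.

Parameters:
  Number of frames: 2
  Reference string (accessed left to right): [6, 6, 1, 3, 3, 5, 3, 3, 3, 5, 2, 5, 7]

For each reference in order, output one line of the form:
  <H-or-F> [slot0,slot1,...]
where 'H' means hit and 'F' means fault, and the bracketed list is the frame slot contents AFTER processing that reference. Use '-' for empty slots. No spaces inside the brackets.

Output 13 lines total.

F [6,-]
H [6,-]
F [6,1]
F [3,1]
H [3,1]
F [3,5]
H [3,5]
H [3,5]
H [3,5]
H [3,5]
F [2,5]
H [2,5]
F [2,7]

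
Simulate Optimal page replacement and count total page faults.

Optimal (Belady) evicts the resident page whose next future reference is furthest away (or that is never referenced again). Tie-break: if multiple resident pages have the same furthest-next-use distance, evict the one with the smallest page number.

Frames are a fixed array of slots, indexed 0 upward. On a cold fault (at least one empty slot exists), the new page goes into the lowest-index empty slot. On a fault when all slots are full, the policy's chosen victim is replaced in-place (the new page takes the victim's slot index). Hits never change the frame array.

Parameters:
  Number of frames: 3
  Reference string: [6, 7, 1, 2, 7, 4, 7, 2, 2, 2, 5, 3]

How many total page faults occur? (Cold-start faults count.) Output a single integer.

Step 0: ref 6 → FAULT, frames=[6,-,-]
Step 1: ref 7 → FAULT, frames=[6,7,-]
Step 2: ref 1 → FAULT, frames=[6,7,1]
Step 3: ref 2 → FAULT (evict 1), frames=[6,7,2]
Step 4: ref 7 → HIT, frames=[6,7,2]
Step 5: ref 4 → FAULT (evict 6), frames=[4,7,2]
Step 6: ref 7 → HIT, frames=[4,7,2]
Step 7: ref 2 → HIT, frames=[4,7,2]
Step 8: ref 2 → HIT, frames=[4,7,2]
Step 9: ref 2 → HIT, frames=[4,7,2]
Step 10: ref 5 → FAULT (evict 2), frames=[4,7,5]
Step 11: ref 3 → FAULT (evict 4), frames=[3,7,5]
Total faults: 7

Answer: 7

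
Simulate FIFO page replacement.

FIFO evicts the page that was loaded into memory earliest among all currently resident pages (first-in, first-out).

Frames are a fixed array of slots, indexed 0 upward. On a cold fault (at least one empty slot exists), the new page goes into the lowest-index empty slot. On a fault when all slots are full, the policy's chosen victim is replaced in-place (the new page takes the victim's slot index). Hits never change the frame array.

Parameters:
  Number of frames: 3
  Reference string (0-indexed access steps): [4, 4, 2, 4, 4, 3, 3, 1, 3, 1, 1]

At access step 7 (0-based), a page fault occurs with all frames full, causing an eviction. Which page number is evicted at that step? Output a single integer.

Step 0: ref 4 -> FAULT, frames=[4,-,-]
Step 1: ref 4 -> HIT, frames=[4,-,-]
Step 2: ref 2 -> FAULT, frames=[4,2,-]
Step 3: ref 4 -> HIT, frames=[4,2,-]
Step 4: ref 4 -> HIT, frames=[4,2,-]
Step 5: ref 3 -> FAULT, frames=[4,2,3]
Step 6: ref 3 -> HIT, frames=[4,2,3]
Step 7: ref 1 -> FAULT, evict 4, frames=[1,2,3]
At step 7: evicted page 4

Answer: 4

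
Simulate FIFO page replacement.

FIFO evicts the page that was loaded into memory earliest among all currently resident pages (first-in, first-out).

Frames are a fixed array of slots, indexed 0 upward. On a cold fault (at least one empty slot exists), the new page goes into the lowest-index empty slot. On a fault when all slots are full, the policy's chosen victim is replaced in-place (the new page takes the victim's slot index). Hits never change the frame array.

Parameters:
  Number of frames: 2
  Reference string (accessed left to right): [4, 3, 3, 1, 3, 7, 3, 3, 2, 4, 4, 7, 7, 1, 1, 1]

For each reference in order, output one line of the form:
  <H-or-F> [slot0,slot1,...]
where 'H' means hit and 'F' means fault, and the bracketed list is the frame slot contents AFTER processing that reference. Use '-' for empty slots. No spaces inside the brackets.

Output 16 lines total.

F [4,-]
F [4,3]
H [4,3]
F [1,3]
H [1,3]
F [1,7]
F [3,7]
H [3,7]
F [3,2]
F [4,2]
H [4,2]
F [4,7]
H [4,7]
F [1,7]
H [1,7]
H [1,7]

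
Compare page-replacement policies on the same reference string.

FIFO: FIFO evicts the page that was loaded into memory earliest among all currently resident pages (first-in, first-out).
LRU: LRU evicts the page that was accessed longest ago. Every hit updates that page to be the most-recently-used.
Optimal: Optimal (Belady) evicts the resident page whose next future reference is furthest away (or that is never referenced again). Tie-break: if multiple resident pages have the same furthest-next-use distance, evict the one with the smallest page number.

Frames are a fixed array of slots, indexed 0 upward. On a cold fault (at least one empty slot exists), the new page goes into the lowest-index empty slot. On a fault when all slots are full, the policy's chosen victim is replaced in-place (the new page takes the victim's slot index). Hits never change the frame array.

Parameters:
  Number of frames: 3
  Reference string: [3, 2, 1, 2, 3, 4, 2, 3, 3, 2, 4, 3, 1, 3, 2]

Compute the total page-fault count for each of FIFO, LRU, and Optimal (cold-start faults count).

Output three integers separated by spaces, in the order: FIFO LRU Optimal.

Answer: 7 6 5

Derivation:
--- FIFO ---
  step 0: ref 3 -> FAULT, frames=[3,-,-] (faults so far: 1)
  step 1: ref 2 -> FAULT, frames=[3,2,-] (faults so far: 2)
  step 2: ref 1 -> FAULT, frames=[3,2,1] (faults so far: 3)
  step 3: ref 2 -> HIT, frames=[3,2,1] (faults so far: 3)
  step 4: ref 3 -> HIT, frames=[3,2,1] (faults so far: 3)
  step 5: ref 4 -> FAULT, evict 3, frames=[4,2,1] (faults so far: 4)
  step 6: ref 2 -> HIT, frames=[4,2,1] (faults so far: 4)
  step 7: ref 3 -> FAULT, evict 2, frames=[4,3,1] (faults so far: 5)
  step 8: ref 3 -> HIT, frames=[4,3,1] (faults so far: 5)
  step 9: ref 2 -> FAULT, evict 1, frames=[4,3,2] (faults so far: 6)
  step 10: ref 4 -> HIT, frames=[4,3,2] (faults so far: 6)
  step 11: ref 3 -> HIT, frames=[4,3,2] (faults so far: 6)
  step 12: ref 1 -> FAULT, evict 4, frames=[1,3,2] (faults so far: 7)
  step 13: ref 3 -> HIT, frames=[1,3,2] (faults so far: 7)
  step 14: ref 2 -> HIT, frames=[1,3,2] (faults so far: 7)
  FIFO total faults: 7
--- LRU ---
  step 0: ref 3 -> FAULT, frames=[3,-,-] (faults so far: 1)
  step 1: ref 2 -> FAULT, frames=[3,2,-] (faults so far: 2)
  step 2: ref 1 -> FAULT, frames=[3,2,1] (faults so far: 3)
  step 3: ref 2 -> HIT, frames=[3,2,1] (faults so far: 3)
  step 4: ref 3 -> HIT, frames=[3,2,1] (faults so far: 3)
  step 5: ref 4 -> FAULT, evict 1, frames=[3,2,4] (faults so far: 4)
  step 6: ref 2 -> HIT, frames=[3,2,4] (faults so far: 4)
  step 7: ref 3 -> HIT, frames=[3,2,4] (faults so far: 4)
  step 8: ref 3 -> HIT, frames=[3,2,4] (faults so far: 4)
  step 9: ref 2 -> HIT, frames=[3,2,4] (faults so far: 4)
  step 10: ref 4 -> HIT, frames=[3,2,4] (faults so far: 4)
  step 11: ref 3 -> HIT, frames=[3,2,4] (faults so far: 4)
  step 12: ref 1 -> FAULT, evict 2, frames=[3,1,4] (faults so far: 5)
  step 13: ref 3 -> HIT, frames=[3,1,4] (faults so far: 5)
  step 14: ref 2 -> FAULT, evict 4, frames=[3,1,2] (faults so far: 6)
  LRU total faults: 6
--- Optimal ---
  step 0: ref 3 -> FAULT, frames=[3,-,-] (faults so far: 1)
  step 1: ref 2 -> FAULT, frames=[3,2,-] (faults so far: 2)
  step 2: ref 1 -> FAULT, frames=[3,2,1] (faults so far: 3)
  step 3: ref 2 -> HIT, frames=[3,2,1] (faults so far: 3)
  step 4: ref 3 -> HIT, frames=[3,2,1] (faults so far: 3)
  step 5: ref 4 -> FAULT, evict 1, frames=[3,2,4] (faults so far: 4)
  step 6: ref 2 -> HIT, frames=[3,2,4] (faults so far: 4)
  step 7: ref 3 -> HIT, frames=[3,2,4] (faults so far: 4)
  step 8: ref 3 -> HIT, frames=[3,2,4] (faults so far: 4)
  step 9: ref 2 -> HIT, frames=[3,2,4] (faults so far: 4)
  step 10: ref 4 -> HIT, frames=[3,2,4] (faults so far: 4)
  step 11: ref 3 -> HIT, frames=[3,2,4] (faults so far: 4)
  step 12: ref 1 -> FAULT, evict 4, frames=[3,2,1] (faults so far: 5)
  step 13: ref 3 -> HIT, frames=[3,2,1] (faults so far: 5)
  step 14: ref 2 -> HIT, frames=[3,2,1] (faults so far: 5)
  Optimal total faults: 5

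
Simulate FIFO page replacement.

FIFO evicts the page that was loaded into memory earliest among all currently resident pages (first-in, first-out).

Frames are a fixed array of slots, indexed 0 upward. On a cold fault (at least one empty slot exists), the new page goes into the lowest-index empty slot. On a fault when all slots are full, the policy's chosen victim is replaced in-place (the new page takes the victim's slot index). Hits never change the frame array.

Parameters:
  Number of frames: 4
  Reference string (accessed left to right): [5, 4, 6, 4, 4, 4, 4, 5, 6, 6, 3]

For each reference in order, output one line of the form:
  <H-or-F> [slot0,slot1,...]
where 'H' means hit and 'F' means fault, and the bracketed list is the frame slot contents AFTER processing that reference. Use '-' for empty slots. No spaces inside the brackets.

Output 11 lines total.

F [5,-,-,-]
F [5,4,-,-]
F [5,4,6,-]
H [5,4,6,-]
H [5,4,6,-]
H [5,4,6,-]
H [5,4,6,-]
H [5,4,6,-]
H [5,4,6,-]
H [5,4,6,-]
F [5,4,6,3]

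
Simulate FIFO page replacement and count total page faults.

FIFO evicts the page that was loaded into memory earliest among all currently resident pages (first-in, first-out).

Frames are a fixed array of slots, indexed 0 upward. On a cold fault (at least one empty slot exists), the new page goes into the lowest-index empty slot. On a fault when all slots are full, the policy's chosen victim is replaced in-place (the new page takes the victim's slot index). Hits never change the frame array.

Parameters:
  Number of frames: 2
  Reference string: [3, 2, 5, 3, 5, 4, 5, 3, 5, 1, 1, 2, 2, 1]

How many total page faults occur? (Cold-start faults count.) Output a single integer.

Step 0: ref 3 → FAULT, frames=[3,-]
Step 1: ref 2 → FAULT, frames=[3,2]
Step 2: ref 5 → FAULT (evict 3), frames=[5,2]
Step 3: ref 3 → FAULT (evict 2), frames=[5,3]
Step 4: ref 5 → HIT, frames=[5,3]
Step 5: ref 4 → FAULT (evict 5), frames=[4,3]
Step 6: ref 5 → FAULT (evict 3), frames=[4,5]
Step 7: ref 3 → FAULT (evict 4), frames=[3,5]
Step 8: ref 5 → HIT, frames=[3,5]
Step 9: ref 1 → FAULT (evict 5), frames=[3,1]
Step 10: ref 1 → HIT, frames=[3,1]
Step 11: ref 2 → FAULT (evict 3), frames=[2,1]
Step 12: ref 2 → HIT, frames=[2,1]
Step 13: ref 1 → HIT, frames=[2,1]
Total faults: 9

Answer: 9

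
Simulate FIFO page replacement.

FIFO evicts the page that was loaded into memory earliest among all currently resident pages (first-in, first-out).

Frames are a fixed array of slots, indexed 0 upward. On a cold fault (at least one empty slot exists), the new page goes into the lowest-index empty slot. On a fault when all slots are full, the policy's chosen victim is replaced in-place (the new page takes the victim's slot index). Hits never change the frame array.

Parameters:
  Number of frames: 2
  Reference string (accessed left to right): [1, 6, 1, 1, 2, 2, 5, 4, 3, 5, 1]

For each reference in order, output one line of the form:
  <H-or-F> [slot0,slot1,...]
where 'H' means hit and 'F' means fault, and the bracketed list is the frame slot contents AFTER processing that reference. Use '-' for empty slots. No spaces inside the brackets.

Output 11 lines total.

F [1,-]
F [1,6]
H [1,6]
H [1,6]
F [2,6]
H [2,6]
F [2,5]
F [4,5]
F [4,3]
F [5,3]
F [5,1]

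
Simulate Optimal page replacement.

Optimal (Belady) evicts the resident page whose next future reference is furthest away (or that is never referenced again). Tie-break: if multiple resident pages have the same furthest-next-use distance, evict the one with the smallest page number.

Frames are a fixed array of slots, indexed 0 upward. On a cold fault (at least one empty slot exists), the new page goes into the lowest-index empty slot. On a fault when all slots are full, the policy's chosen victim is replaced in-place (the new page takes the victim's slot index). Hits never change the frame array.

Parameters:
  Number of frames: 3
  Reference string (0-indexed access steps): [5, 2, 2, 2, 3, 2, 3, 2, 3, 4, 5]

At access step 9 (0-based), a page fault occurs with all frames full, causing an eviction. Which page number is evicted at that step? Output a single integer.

Step 0: ref 5 -> FAULT, frames=[5,-,-]
Step 1: ref 2 -> FAULT, frames=[5,2,-]
Step 2: ref 2 -> HIT, frames=[5,2,-]
Step 3: ref 2 -> HIT, frames=[5,2,-]
Step 4: ref 3 -> FAULT, frames=[5,2,3]
Step 5: ref 2 -> HIT, frames=[5,2,3]
Step 6: ref 3 -> HIT, frames=[5,2,3]
Step 7: ref 2 -> HIT, frames=[5,2,3]
Step 8: ref 3 -> HIT, frames=[5,2,3]
Step 9: ref 4 -> FAULT, evict 2, frames=[5,4,3]
At step 9: evicted page 2

Answer: 2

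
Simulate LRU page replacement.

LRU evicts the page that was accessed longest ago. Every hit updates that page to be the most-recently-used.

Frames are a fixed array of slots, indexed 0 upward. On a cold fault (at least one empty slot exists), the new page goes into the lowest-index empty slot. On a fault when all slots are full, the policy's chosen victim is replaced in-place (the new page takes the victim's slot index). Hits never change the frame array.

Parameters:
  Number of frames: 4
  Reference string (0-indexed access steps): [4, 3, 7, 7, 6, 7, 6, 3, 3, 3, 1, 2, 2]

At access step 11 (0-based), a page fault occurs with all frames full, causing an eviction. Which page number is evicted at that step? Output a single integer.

Answer: 7

Derivation:
Step 0: ref 4 -> FAULT, frames=[4,-,-,-]
Step 1: ref 3 -> FAULT, frames=[4,3,-,-]
Step 2: ref 7 -> FAULT, frames=[4,3,7,-]
Step 3: ref 7 -> HIT, frames=[4,3,7,-]
Step 4: ref 6 -> FAULT, frames=[4,3,7,6]
Step 5: ref 7 -> HIT, frames=[4,3,7,6]
Step 6: ref 6 -> HIT, frames=[4,3,7,6]
Step 7: ref 3 -> HIT, frames=[4,3,7,6]
Step 8: ref 3 -> HIT, frames=[4,3,7,6]
Step 9: ref 3 -> HIT, frames=[4,3,7,6]
Step 10: ref 1 -> FAULT, evict 4, frames=[1,3,7,6]
Step 11: ref 2 -> FAULT, evict 7, frames=[1,3,2,6]
At step 11: evicted page 7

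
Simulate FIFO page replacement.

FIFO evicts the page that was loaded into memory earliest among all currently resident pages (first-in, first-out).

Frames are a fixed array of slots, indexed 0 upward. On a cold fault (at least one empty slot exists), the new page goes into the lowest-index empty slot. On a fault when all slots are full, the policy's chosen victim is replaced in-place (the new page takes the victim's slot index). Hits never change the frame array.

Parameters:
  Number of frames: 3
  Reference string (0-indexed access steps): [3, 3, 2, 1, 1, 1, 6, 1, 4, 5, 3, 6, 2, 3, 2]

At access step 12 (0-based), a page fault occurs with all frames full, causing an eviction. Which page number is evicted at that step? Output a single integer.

Answer: 5

Derivation:
Step 0: ref 3 -> FAULT, frames=[3,-,-]
Step 1: ref 3 -> HIT, frames=[3,-,-]
Step 2: ref 2 -> FAULT, frames=[3,2,-]
Step 3: ref 1 -> FAULT, frames=[3,2,1]
Step 4: ref 1 -> HIT, frames=[3,2,1]
Step 5: ref 1 -> HIT, frames=[3,2,1]
Step 6: ref 6 -> FAULT, evict 3, frames=[6,2,1]
Step 7: ref 1 -> HIT, frames=[6,2,1]
Step 8: ref 4 -> FAULT, evict 2, frames=[6,4,1]
Step 9: ref 5 -> FAULT, evict 1, frames=[6,4,5]
Step 10: ref 3 -> FAULT, evict 6, frames=[3,4,5]
Step 11: ref 6 -> FAULT, evict 4, frames=[3,6,5]
Step 12: ref 2 -> FAULT, evict 5, frames=[3,6,2]
At step 12: evicted page 5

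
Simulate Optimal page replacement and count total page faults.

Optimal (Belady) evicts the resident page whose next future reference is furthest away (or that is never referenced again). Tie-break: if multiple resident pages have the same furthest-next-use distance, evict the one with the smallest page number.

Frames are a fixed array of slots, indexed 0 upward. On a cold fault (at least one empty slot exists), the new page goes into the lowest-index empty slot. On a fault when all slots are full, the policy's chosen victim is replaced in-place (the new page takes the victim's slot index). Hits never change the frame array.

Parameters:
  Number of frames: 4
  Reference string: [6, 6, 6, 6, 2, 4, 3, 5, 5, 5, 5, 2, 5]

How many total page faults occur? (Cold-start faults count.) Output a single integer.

Step 0: ref 6 → FAULT, frames=[6,-,-,-]
Step 1: ref 6 → HIT, frames=[6,-,-,-]
Step 2: ref 6 → HIT, frames=[6,-,-,-]
Step 3: ref 6 → HIT, frames=[6,-,-,-]
Step 4: ref 2 → FAULT, frames=[6,2,-,-]
Step 5: ref 4 → FAULT, frames=[6,2,4,-]
Step 6: ref 3 → FAULT, frames=[6,2,4,3]
Step 7: ref 5 → FAULT (evict 3), frames=[6,2,4,5]
Step 8: ref 5 → HIT, frames=[6,2,4,5]
Step 9: ref 5 → HIT, frames=[6,2,4,5]
Step 10: ref 5 → HIT, frames=[6,2,4,5]
Step 11: ref 2 → HIT, frames=[6,2,4,5]
Step 12: ref 5 → HIT, frames=[6,2,4,5]
Total faults: 5

Answer: 5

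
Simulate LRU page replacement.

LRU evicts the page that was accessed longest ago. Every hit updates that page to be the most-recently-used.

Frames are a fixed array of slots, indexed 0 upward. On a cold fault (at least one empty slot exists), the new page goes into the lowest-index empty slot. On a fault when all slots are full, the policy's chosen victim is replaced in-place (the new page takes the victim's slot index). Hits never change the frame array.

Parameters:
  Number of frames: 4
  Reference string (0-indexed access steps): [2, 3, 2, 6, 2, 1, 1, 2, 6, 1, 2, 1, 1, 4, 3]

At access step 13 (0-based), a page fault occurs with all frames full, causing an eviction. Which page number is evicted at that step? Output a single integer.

Answer: 3

Derivation:
Step 0: ref 2 -> FAULT, frames=[2,-,-,-]
Step 1: ref 3 -> FAULT, frames=[2,3,-,-]
Step 2: ref 2 -> HIT, frames=[2,3,-,-]
Step 3: ref 6 -> FAULT, frames=[2,3,6,-]
Step 4: ref 2 -> HIT, frames=[2,3,6,-]
Step 5: ref 1 -> FAULT, frames=[2,3,6,1]
Step 6: ref 1 -> HIT, frames=[2,3,6,1]
Step 7: ref 2 -> HIT, frames=[2,3,6,1]
Step 8: ref 6 -> HIT, frames=[2,3,6,1]
Step 9: ref 1 -> HIT, frames=[2,3,6,1]
Step 10: ref 2 -> HIT, frames=[2,3,6,1]
Step 11: ref 1 -> HIT, frames=[2,3,6,1]
Step 12: ref 1 -> HIT, frames=[2,3,6,1]
Step 13: ref 4 -> FAULT, evict 3, frames=[2,4,6,1]
At step 13: evicted page 3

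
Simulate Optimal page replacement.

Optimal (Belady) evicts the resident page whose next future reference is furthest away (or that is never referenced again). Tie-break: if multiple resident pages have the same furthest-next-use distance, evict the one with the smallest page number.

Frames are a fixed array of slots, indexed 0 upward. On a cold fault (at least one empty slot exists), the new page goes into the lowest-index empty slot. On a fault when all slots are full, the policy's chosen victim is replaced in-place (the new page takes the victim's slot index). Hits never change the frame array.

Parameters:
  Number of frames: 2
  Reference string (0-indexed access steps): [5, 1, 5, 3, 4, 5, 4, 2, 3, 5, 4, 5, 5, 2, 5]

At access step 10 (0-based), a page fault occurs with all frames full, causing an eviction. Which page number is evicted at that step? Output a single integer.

Step 0: ref 5 -> FAULT, frames=[5,-]
Step 1: ref 1 -> FAULT, frames=[5,1]
Step 2: ref 5 -> HIT, frames=[5,1]
Step 3: ref 3 -> FAULT, evict 1, frames=[5,3]
Step 4: ref 4 -> FAULT, evict 3, frames=[5,4]
Step 5: ref 5 -> HIT, frames=[5,4]
Step 6: ref 4 -> HIT, frames=[5,4]
Step 7: ref 2 -> FAULT, evict 4, frames=[5,2]
Step 8: ref 3 -> FAULT, evict 2, frames=[5,3]
Step 9: ref 5 -> HIT, frames=[5,3]
Step 10: ref 4 -> FAULT, evict 3, frames=[5,4]
At step 10: evicted page 3

Answer: 3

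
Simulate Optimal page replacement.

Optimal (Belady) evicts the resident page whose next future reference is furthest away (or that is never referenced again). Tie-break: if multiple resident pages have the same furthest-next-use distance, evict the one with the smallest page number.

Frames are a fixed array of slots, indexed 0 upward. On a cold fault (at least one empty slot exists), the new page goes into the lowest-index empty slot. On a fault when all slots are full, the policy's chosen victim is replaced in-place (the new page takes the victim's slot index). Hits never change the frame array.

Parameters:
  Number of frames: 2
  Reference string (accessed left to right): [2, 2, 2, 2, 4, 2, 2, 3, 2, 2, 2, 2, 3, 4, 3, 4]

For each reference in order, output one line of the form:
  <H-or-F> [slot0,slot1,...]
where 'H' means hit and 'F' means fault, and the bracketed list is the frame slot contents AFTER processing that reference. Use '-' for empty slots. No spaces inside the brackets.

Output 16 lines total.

F [2,-]
H [2,-]
H [2,-]
H [2,-]
F [2,4]
H [2,4]
H [2,4]
F [2,3]
H [2,3]
H [2,3]
H [2,3]
H [2,3]
H [2,3]
F [4,3]
H [4,3]
H [4,3]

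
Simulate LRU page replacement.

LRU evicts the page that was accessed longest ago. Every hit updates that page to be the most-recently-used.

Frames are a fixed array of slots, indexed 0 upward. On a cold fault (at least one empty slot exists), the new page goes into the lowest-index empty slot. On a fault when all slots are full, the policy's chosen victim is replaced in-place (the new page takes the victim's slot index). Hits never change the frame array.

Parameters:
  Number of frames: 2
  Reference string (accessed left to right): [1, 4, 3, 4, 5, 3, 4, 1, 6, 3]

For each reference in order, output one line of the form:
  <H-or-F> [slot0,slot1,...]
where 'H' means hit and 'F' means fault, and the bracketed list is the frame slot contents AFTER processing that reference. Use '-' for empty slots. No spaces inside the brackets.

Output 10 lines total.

F [1,-]
F [1,4]
F [3,4]
H [3,4]
F [5,4]
F [5,3]
F [4,3]
F [4,1]
F [6,1]
F [6,3]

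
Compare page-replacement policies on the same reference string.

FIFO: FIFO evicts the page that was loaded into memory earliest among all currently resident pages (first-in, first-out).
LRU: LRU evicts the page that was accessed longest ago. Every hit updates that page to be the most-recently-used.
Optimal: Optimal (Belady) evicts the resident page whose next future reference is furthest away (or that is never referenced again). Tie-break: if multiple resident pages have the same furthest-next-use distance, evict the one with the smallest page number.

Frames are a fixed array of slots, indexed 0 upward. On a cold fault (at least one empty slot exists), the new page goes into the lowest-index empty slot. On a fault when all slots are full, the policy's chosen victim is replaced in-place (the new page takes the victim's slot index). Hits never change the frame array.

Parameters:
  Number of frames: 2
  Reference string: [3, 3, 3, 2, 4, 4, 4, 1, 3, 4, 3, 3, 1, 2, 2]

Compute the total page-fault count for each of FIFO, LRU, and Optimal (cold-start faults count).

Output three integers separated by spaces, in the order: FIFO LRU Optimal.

--- FIFO ---
  step 0: ref 3 -> FAULT, frames=[3,-] (faults so far: 1)
  step 1: ref 3 -> HIT, frames=[3,-] (faults so far: 1)
  step 2: ref 3 -> HIT, frames=[3,-] (faults so far: 1)
  step 3: ref 2 -> FAULT, frames=[3,2] (faults so far: 2)
  step 4: ref 4 -> FAULT, evict 3, frames=[4,2] (faults so far: 3)
  step 5: ref 4 -> HIT, frames=[4,2] (faults so far: 3)
  step 6: ref 4 -> HIT, frames=[4,2] (faults so far: 3)
  step 7: ref 1 -> FAULT, evict 2, frames=[4,1] (faults so far: 4)
  step 8: ref 3 -> FAULT, evict 4, frames=[3,1] (faults so far: 5)
  step 9: ref 4 -> FAULT, evict 1, frames=[3,4] (faults so far: 6)
  step 10: ref 3 -> HIT, frames=[3,4] (faults so far: 6)
  step 11: ref 3 -> HIT, frames=[3,4] (faults so far: 6)
  step 12: ref 1 -> FAULT, evict 3, frames=[1,4] (faults so far: 7)
  step 13: ref 2 -> FAULT, evict 4, frames=[1,2] (faults so far: 8)
  step 14: ref 2 -> HIT, frames=[1,2] (faults so far: 8)
  FIFO total faults: 8
--- LRU ---
  step 0: ref 3 -> FAULT, frames=[3,-] (faults so far: 1)
  step 1: ref 3 -> HIT, frames=[3,-] (faults so far: 1)
  step 2: ref 3 -> HIT, frames=[3,-] (faults so far: 1)
  step 3: ref 2 -> FAULT, frames=[3,2] (faults so far: 2)
  step 4: ref 4 -> FAULT, evict 3, frames=[4,2] (faults so far: 3)
  step 5: ref 4 -> HIT, frames=[4,2] (faults so far: 3)
  step 6: ref 4 -> HIT, frames=[4,2] (faults so far: 3)
  step 7: ref 1 -> FAULT, evict 2, frames=[4,1] (faults so far: 4)
  step 8: ref 3 -> FAULT, evict 4, frames=[3,1] (faults so far: 5)
  step 9: ref 4 -> FAULT, evict 1, frames=[3,4] (faults so far: 6)
  step 10: ref 3 -> HIT, frames=[3,4] (faults so far: 6)
  step 11: ref 3 -> HIT, frames=[3,4] (faults so far: 6)
  step 12: ref 1 -> FAULT, evict 4, frames=[3,1] (faults so far: 7)
  step 13: ref 2 -> FAULT, evict 3, frames=[2,1] (faults so far: 8)
  step 14: ref 2 -> HIT, frames=[2,1] (faults so far: 8)
  LRU total faults: 8
--- Optimal ---
  step 0: ref 3 -> FAULT, frames=[3,-] (faults so far: 1)
  step 1: ref 3 -> HIT, frames=[3,-] (faults so far: 1)
  step 2: ref 3 -> HIT, frames=[3,-] (faults so far: 1)
  step 3: ref 2 -> FAULT, frames=[3,2] (faults so far: 2)
  step 4: ref 4 -> FAULT, evict 2, frames=[3,4] (faults so far: 3)
  step 5: ref 4 -> HIT, frames=[3,4] (faults so far: 3)
  step 6: ref 4 -> HIT, frames=[3,4] (faults so far: 3)
  step 7: ref 1 -> FAULT, evict 4, frames=[3,1] (faults so far: 4)
  step 8: ref 3 -> HIT, frames=[3,1] (faults so far: 4)
  step 9: ref 4 -> FAULT, evict 1, frames=[3,4] (faults so far: 5)
  step 10: ref 3 -> HIT, frames=[3,4] (faults so far: 5)
  step 11: ref 3 -> HIT, frames=[3,4] (faults so far: 5)
  step 12: ref 1 -> FAULT, evict 3, frames=[1,4] (faults so far: 6)
  step 13: ref 2 -> FAULT, evict 1, frames=[2,4] (faults so far: 7)
  step 14: ref 2 -> HIT, frames=[2,4] (faults so far: 7)
  Optimal total faults: 7

Answer: 8 8 7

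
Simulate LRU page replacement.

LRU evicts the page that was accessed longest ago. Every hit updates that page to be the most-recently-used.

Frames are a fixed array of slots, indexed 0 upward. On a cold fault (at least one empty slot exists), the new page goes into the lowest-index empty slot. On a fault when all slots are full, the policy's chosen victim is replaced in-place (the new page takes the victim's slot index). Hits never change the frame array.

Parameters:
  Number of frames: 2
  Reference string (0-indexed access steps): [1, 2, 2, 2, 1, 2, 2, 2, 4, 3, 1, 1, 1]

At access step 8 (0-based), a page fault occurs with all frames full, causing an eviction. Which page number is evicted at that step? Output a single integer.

Answer: 1

Derivation:
Step 0: ref 1 -> FAULT, frames=[1,-]
Step 1: ref 2 -> FAULT, frames=[1,2]
Step 2: ref 2 -> HIT, frames=[1,2]
Step 3: ref 2 -> HIT, frames=[1,2]
Step 4: ref 1 -> HIT, frames=[1,2]
Step 5: ref 2 -> HIT, frames=[1,2]
Step 6: ref 2 -> HIT, frames=[1,2]
Step 7: ref 2 -> HIT, frames=[1,2]
Step 8: ref 4 -> FAULT, evict 1, frames=[4,2]
At step 8: evicted page 1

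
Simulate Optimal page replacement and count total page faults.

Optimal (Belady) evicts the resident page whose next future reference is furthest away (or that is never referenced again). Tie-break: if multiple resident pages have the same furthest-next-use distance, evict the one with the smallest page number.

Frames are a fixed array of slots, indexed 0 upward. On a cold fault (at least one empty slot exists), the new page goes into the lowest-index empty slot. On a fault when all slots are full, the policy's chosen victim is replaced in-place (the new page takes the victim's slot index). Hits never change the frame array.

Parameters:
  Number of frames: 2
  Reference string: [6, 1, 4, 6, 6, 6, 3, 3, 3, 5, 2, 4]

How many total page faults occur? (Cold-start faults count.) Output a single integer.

Answer: 6

Derivation:
Step 0: ref 6 → FAULT, frames=[6,-]
Step 1: ref 1 → FAULT, frames=[6,1]
Step 2: ref 4 → FAULT (evict 1), frames=[6,4]
Step 3: ref 6 → HIT, frames=[6,4]
Step 4: ref 6 → HIT, frames=[6,4]
Step 5: ref 6 → HIT, frames=[6,4]
Step 6: ref 3 → FAULT (evict 6), frames=[3,4]
Step 7: ref 3 → HIT, frames=[3,4]
Step 8: ref 3 → HIT, frames=[3,4]
Step 9: ref 5 → FAULT (evict 3), frames=[5,4]
Step 10: ref 2 → FAULT (evict 5), frames=[2,4]
Step 11: ref 4 → HIT, frames=[2,4]
Total faults: 6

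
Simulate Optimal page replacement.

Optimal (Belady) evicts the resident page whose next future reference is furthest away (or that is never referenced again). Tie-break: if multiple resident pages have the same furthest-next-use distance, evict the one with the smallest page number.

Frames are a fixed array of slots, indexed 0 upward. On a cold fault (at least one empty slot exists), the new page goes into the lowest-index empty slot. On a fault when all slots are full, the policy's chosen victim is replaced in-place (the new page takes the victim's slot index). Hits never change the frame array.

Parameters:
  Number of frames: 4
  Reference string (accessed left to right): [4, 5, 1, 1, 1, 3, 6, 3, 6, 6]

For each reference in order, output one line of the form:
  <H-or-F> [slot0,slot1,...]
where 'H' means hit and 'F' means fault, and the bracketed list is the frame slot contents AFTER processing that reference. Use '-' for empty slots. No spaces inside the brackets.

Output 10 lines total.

F [4,-,-,-]
F [4,5,-,-]
F [4,5,1,-]
H [4,5,1,-]
H [4,5,1,-]
F [4,5,1,3]
F [4,5,6,3]
H [4,5,6,3]
H [4,5,6,3]
H [4,5,6,3]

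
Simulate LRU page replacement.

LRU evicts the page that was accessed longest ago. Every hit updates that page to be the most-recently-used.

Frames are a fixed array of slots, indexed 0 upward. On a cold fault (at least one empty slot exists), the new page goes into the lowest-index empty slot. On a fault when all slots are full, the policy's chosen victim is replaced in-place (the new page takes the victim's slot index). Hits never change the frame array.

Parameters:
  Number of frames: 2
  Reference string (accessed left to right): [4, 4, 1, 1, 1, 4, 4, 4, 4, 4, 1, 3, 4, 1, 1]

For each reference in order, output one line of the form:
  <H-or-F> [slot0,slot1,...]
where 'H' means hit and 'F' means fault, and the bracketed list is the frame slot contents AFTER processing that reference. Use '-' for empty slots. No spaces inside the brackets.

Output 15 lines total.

F [4,-]
H [4,-]
F [4,1]
H [4,1]
H [4,1]
H [4,1]
H [4,1]
H [4,1]
H [4,1]
H [4,1]
H [4,1]
F [3,1]
F [3,4]
F [1,4]
H [1,4]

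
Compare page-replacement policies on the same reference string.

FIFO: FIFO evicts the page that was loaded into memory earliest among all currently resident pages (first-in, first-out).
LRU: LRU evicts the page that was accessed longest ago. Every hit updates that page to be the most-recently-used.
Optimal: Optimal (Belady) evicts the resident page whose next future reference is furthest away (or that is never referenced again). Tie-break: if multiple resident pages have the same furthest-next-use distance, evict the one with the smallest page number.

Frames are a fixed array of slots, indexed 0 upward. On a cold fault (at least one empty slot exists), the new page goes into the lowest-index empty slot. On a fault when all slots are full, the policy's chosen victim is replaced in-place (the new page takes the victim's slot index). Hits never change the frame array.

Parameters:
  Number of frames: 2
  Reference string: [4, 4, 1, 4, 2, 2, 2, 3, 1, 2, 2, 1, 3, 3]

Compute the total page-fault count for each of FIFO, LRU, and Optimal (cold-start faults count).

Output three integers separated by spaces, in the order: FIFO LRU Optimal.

Answer: 7 7 6

Derivation:
--- FIFO ---
  step 0: ref 4 -> FAULT, frames=[4,-] (faults so far: 1)
  step 1: ref 4 -> HIT, frames=[4,-] (faults so far: 1)
  step 2: ref 1 -> FAULT, frames=[4,1] (faults so far: 2)
  step 3: ref 4 -> HIT, frames=[4,1] (faults so far: 2)
  step 4: ref 2 -> FAULT, evict 4, frames=[2,1] (faults so far: 3)
  step 5: ref 2 -> HIT, frames=[2,1] (faults so far: 3)
  step 6: ref 2 -> HIT, frames=[2,1] (faults so far: 3)
  step 7: ref 3 -> FAULT, evict 1, frames=[2,3] (faults so far: 4)
  step 8: ref 1 -> FAULT, evict 2, frames=[1,3] (faults so far: 5)
  step 9: ref 2 -> FAULT, evict 3, frames=[1,2] (faults so far: 6)
  step 10: ref 2 -> HIT, frames=[1,2] (faults so far: 6)
  step 11: ref 1 -> HIT, frames=[1,2] (faults so far: 6)
  step 12: ref 3 -> FAULT, evict 1, frames=[3,2] (faults so far: 7)
  step 13: ref 3 -> HIT, frames=[3,2] (faults so far: 7)
  FIFO total faults: 7
--- LRU ---
  step 0: ref 4 -> FAULT, frames=[4,-] (faults so far: 1)
  step 1: ref 4 -> HIT, frames=[4,-] (faults so far: 1)
  step 2: ref 1 -> FAULT, frames=[4,1] (faults so far: 2)
  step 3: ref 4 -> HIT, frames=[4,1] (faults so far: 2)
  step 4: ref 2 -> FAULT, evict 1, frames=[4,2] (faults so far: 3)
  step 5: ref 2 -> HIT, frames=[4,2] (faults so far: 3)
  step 6: ref 2 -> HIT, frames=[4,2] (faults so far: 3)
  step 7: ref 3 -> FAULT, evict 4, frames=[3,2] (faults so far: 4)
  step 8: ref 1 -> FAULT, evict 2, frames=[3,1] (faults so far: 5)
  step 9: ref 2 -> FAULT, evict 3, frames=[2,1] (faults so far: 6)
  step 10: ref 2 -> HIT, frames=[2,1] (faults so far: 6)
  step 11: ref 1 -> HIT, frames=[2,1] (faults so far: 6)
  step 12: ref 3 -> FAULT, evict 2, frames=[3,1] (faults so far: 7)
  step 13: ref 3 -> HIT, frames=[3,1] (faults so far: 7)
  LRU total faults: 7
--- Optimal ---
  step 0: ref 4 -> FAULT, frames=[4,-] (faults so far: 1)
  step 1: ref 4 -> HIT, frames=[4,-] (faults so far: 1)
  step 2: ref 1 -> FAULT, frames=[4,1] (faults so far: 2)
  step 3: ref 4 -> HIT, frames=[4,1] (faults so far: 2)
  step 4: ref 2 -> FAULT, evict 4, frames=[2,1] (faults so far: 3)
  step 5: ref 2 -> HIT, frames=[2,1] (faults so far: 3)
  step 6: ref 2 -> HIT, frames=[2,1] (faults so far: 3)
  step 7: ref 3 -> FAULT, evict 2, frames=[3,1] (faults so far: 4)
  step 8: ref 1 -> HIT, frames=[3,1] (faults so far: 4)
  step 9: ref 2 -> FAULT, evict 3, frames=[2,1] (faults so far: 5)
  step 10: ref 2 -> HIT, frames=[2,1] (faults so far: 5)
  step 11: ref 1 -> HIT, frames=[2,1] (faults so far: 5)
  step 12: ref 3 -> FAULT, evict 1, frames=[2,3] (faults so far: 6)
  step 13: ref 3 -> HIT, frames=[2,3] (faults so far: 6)
  Optimal total faults: 6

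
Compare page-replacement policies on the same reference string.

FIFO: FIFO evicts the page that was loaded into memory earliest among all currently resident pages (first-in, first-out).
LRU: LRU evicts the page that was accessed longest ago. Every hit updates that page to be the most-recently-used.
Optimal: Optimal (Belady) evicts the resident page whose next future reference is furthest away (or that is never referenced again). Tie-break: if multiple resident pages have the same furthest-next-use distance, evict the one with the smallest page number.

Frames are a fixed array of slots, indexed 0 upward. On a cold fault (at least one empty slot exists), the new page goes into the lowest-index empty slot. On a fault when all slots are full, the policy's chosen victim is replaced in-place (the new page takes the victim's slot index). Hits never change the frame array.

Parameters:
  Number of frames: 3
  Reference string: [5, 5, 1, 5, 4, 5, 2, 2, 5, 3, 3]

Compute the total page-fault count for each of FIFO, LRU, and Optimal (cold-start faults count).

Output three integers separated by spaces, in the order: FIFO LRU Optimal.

--- FIFO ---
  step 0: ref 5 -> FAULT, frames=[5,-,-] (faults so far: 1)
  step 1: ref 5 -> HIT, frames=[5,-,-] (faults so far: 1)
  step 2: ref 1 -> FAULT, frames=[5,1,-] (faults so far: 2)
  step 3: ref 5 -> HIT, frames=[5,1,-] (faults so far: 2)
  step 4: ref 4 -> FAULT, frames=[5,1,4] (faults so far: 3)
  step 5: ref 5 -> HIT, frames=[5,1,4] (faults so far: 3)
  step 6: ref 2 -> FAULT, evict 5, frames=[2,1,4] (faults so far: 4)
  step 7: ref 2 -> HIT, frames=[2,1,4] (faults so far: 4)
  step 8: ref 5 -> FAULT, evict 1, frames=[2,5,4] (faults so far: 5)
  step 9: ref 3 -> FAULT, evict 4, frames=[2,5,3] (faults so far: 6)
  step 10: ref 3 -> HIT, frames=[2,5,3] (faults so far: 6)
  FIFO total faults: 6
--- LRU ---
  step 0: ref 5 -> FAULT, frames=[5,-,-] (faults so far: 1)
  step 1: ref 5 -> HIT, frames=[5,-,-] (faults so far: 1)
  step 2: ref 1 -> FAULT, frames=[5,1,-] (faults so far: 2)
  step 3: ref 5 -> HIT, frames=[5,1,-] (faults so far: 2)
  step 4: ref 4 -> FAULT, frames=[5,1,4] (faults so far: 3)
  step 5: ref 5 -> HIT, frames=[5,1,4] (faults so far: 3)
  step 6: ref 2 -> FAULT, evict 1, frames=[5,2,4] (faults so far: 4)
  step 7: ref 2 -> HIT, frames=[5,2,4] (faults so far: 4)
  step 8: ref 5 -> HIT, frames=[5,2,4] (faults so far: 4)
  step 9: ref 3 -> FAULT, evict 4, frames=[5,2,3] (faults so far: 5)
  step 10: ref 3 -> HIT, frames=[5,2,3] (faults so far: 5)
  LRU total faults: 5
--- Optimal ---
  step 0: ref 5 -> FAULT, frames=[5,-,-] (faults so far: 1)
  step 1: ref 5 -> HIT, frames=[5,-,-] (faults so far: 1)
  step 2: ref 1 -> FAULT, frames=[5,1,-] (faults so far: 2)
  step 3: ref 5 -> HIT, frames=[5,1,-] (faults so far: 2)
  step 4: ref 4 -> FAULT, frames=[5,1,4] (faults so far: 3)
  step 5: ref 5 -> HIT, frames=[5,1,4] (faults so far: 3)
  step 6: ref 2 -> FAULT, evict 1, frames=[5,2,4] (faults so far: 4)
  step 7: ref 2 -> HIT, frames=[5,2,4] (faults so far: 4)
  step 8: ref 5 -> HIT, frames=[5,2,4] (faults so far: 4)
  step 9: ref 3 -> FAULT, evict 2, frames=[5,3,4] (faults so far: 5)
  step 10: ref 3 -> HIT, frames=[5,3,4] (faults so far: 5)
  Optimal total faults: 5

Answer: 6 5 5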